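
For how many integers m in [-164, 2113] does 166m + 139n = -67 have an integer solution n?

16

gcd(166, 139) = 1.
By Bézout, 166×(-36) + 139×(43) = 1.
Particular solution: (49, -59).
General solution: m = 49 + 139t, n = -59 - 166t for integer t.
-164 ≤ 49 + 139t ≤ 2113 gives t ∈ [-1, 14], which is 16 values.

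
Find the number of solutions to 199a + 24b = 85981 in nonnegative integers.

gcd(199, 24) = 1.
By Bézout, 199*(7) + 24*(-58) = 1.
One solution: (19, 3425).
General: a = 19 + 24t, b = 3425 - 199t.
a ≥ 0 ⇒ t ≥ 0; b ≥ 0 ⇒ t ≤ 17. So t ∈ [0, 17]: 18 solutions.

18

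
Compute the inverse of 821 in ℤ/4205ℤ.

3406

gcd(4205, 821) = 1.
By Bézout, 821×(-799) + 4205×(156) = 1.
So 821×-799 ≡ 1 (mod 4205), and -799 mod 4205 = 3406.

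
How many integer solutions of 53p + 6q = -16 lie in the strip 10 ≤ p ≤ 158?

25

gcd(53, 6) = 1.
By Bézout, 53*(-1) + 6*(9) = 1.
Particular solution: (4, -38).
General solution: p = 4 + 6t, q = -38 - 53t for integer t.
10 ≤ 4 + 6t ≤ 158 gives t ∈ [1, 25], which is 25 values.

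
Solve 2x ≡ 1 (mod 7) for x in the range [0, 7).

4

gcd(7, 2):
  7 = 3×2 + 1
  2 = 2×1
so gcd(7, 2) = 1.
Back-substitute for Bézout coefficients:
  1 = 7 - 3×2
  ... = 2×(-3) + 7×(1)
So 2×-3 ≡ 1 (mod 7), and -3 mod 7 = 4.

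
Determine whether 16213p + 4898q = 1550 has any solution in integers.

gcd(16213, 4898) = 31  (16213 = 3×4898 + 1519, 4898 = 3×1519 + 341, 1519 = 4×341 + 155, 341 = 2×155 + 31, 155 = 5×31).
31 divides 1550, so integer solutions exist.

yes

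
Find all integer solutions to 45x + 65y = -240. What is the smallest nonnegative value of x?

gcd(65, 45):
  65 = 1×45 + 20
  45 = 2×20 + 5
  20 = 4×5
so gcd(65, 45) = 5.
5 divides -240, so solutions exist.
Back-substitute for Bézout coefficients:
  5 = 45 - 2×20
  ... = 45×(3) + 65×(-2)
Scale by -240/5 = -48: (x₀, y₀) = (-144, 96).
General solution: x = -144 + 13t, y = 96 - 9t for integer t.
x ≥ 0: smallest is -144 mod 13 = 12 (at t = 12), with y = -12.

12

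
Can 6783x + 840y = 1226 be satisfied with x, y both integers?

gcd(6783, 840) = 21.
21 does not divide 1226 (remainder 8), so no integer solutions.

no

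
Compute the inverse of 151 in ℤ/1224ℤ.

535

gcd(1224, 151) = 1  (1224 = 8*151 + 16, 151 = 9*16 + 7, 16 = 2*7 + 2, 7 = 3*2 + 1, 2 = 2*1).
Back-substituting, 151*(535) + 1224*(-66) = 1.
So 151*535 ≡ 1 (mod 1224), and 535 mod 1224 = 535.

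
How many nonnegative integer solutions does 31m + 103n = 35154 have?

gcd(103, 31):
  103 = 3·31 + 10
  31 = 3·10 + 1
  10 = 10·1
so gcd(103, 31) = 1.
Back-substitute for Bézout coefficients:
  1 = 31 - 3·10
  ... = 31·(10) + 103·(-3)
Scale by 35154: one solution is (351540, -105462). Reduce m mod 103: (1, 341).
General: m = 1 + 103t, n = 341 - 31t.
m ≥ 0 ⇒ t ≥ 0; n ≥ 0 ⇒ t ≤ 11. So t ∈ [0, 11]: 12 solutions.

12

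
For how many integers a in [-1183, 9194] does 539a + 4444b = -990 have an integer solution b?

26

gcd(4444, 539) = 11.
By Bézout, 539·(33) + 4444·(-4) = 11.
Particular solution: (262, -32).
General solution: a = 262 + 404t, b = -32 - 49t for integer t.
-1183 ≤ 262 + 404t ≤ 9194 gives t ∈ [-3, 22], which is 26 values.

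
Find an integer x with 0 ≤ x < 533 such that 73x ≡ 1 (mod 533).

460

gcd(533, 73):
  533 = 7*73 + 22
  73 = 3*22 + 7
  22 = 3*7 + 1
  7 = 7*1
so gcd(533, 73) = 1.
Back-substitute for Bézout coefficients:
  1 = 22 - 3*7
  ... = 73*(-73) + 533*(10)
So 73*-73 ≡ 1 (mod 533), and -73 mod 533 = 460.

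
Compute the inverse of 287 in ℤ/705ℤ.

113

gcd(705, 287) = 1  (705 = 2×287 + 131, 287 = 2×131 + 25, 131 = 5×25 + 6, 25 = 4×6 + 1, 6 = 6×1).
Back-substituting, 287×(113) + 705×(-46) = 1.
So 287×113 ≡ 1 (mod 705), and 113 mod 705 = 113.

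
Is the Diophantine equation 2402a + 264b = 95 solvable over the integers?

no

gcd(2402, 264) = 2  (2402 = 9×264 + 26, 264 = 10×26 + 4, 26 = 6×4 + 2, 4 = 2×2).
2 does not divide 95 (remainder 1), so no integer solutions.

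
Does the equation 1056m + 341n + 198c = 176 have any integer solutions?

yes

gcd(1056, 341) = 11.
gcd(11, 198) = 11.
11 divides 176, so integer solutions exist.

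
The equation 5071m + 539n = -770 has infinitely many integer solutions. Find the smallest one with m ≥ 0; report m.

21

gcd(5071, 539) = 11.
11 divides -770, so solutions exist.
By Bézout, 5071*(-22) + 539*(207) = 11.
Scale by -770/11 = -70: (m₀, n₀) = (1540, -14490).
General solution: m = 1540 + 49t, n = -14490 - 461t for integer t.
m ≥ 0: smallest is 1540 mod 49 = 21 (at t = -31), with n = -199.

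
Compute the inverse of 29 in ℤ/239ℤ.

33

gcd(239, 29) = 1.
By Bézout, 29·(33) + 239·(-4) = 1.
So 29·33 ≡ 1 (mod 239), and 33 mod 239 = 33.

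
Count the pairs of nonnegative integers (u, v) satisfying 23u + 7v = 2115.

gcd(23, 7) = 1  (23 = 3×7 + 2, 7 = 3×2 + 1, 2 = 2×1).
Back-substituting, 23×(-3) + 7×(10) = 1.
Scale by 2115: one solution is (-6345, 21150). Reduce u mod 7: (4, 289).
General: u = 4 + 7t, v = 289 - 23t.
u ≥ 0 ⇒ t ≥ 0; v ≥ 0 ⇒ t ≤ 12. So t ∈ [0, 12]: 13 solutions.

13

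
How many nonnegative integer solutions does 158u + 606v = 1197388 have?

gcd(606, 158) = 2  (606 = 3·158 + 132, 158 = 1·132 + 26, 132 = 5·26 + 2, 26 = 13·2).
Back-substituting, 158·(-23) + 606·(6) = 2.
Scale by 598694: one solution is (-13769962, 3592164). Reduce u mod 303: (176, 1930).
General: u = 176 + 303t, v = 1930 - 79t.
u ≥ 0 ⇒ t ≥ 0; v ≥ 0 ⇒ t ≤ 24. So t ∈ [0, 24]: 25 solutions.

25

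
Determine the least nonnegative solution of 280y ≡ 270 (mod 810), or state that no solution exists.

gcd(810, 280) = 10  (810 = 2×280 + 250, 280 = 1×250 + 30, 250 = 8×30 + 10, 30 = 3×10).
10 divides 270, so solutions exist.
Back-substituting, 280×(-26) + 810×(9) = 10.
So 280×(-26) ≡ 10 (mod 810); multiply by 27: y ≡ -702 (mod 81).
Smallest nonnegative: y = -702 mod 81 = 27.

27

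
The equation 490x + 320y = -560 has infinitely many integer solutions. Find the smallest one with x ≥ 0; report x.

8

gcd(490, 320) = 10  (490 = 1*320 + 170, 320 = 1*170 + 150, 170 = 1*150 + 20, 150 = 7*20 + 10, 20 = 2*10).
10 divides -560, so solutions exist.
Back-substituting, 490*(-15) + 320*(23) = 10.
Scale by -560/10 = -56: (x₀, y₀) = (840, -1288).
General solution: x = 840 + 32t, y = -1288 - 49t for integer t.
x ≥ 0: smallest is 840 mod 32 = 8 (at t = -26), with y = -14.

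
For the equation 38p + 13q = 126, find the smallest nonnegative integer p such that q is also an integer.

4

gcd(38, 13) = 1.
1 divides 126, so solutions exist.
By Bézout, 38×(-1) + 13×(3) = 1.
Scale by 126/1 = 126: (p₀, q₀) = (-126, 378).
General solution: p = -126 + 13t, q = 378 - 38t for integer t.
p ≥ 0: smallest is -126 mod 13 = 4 (at t = 10), with q = -2.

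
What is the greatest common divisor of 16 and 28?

4

gcd(28, 16):
  28 = 1*16 + 12
  16 = 1*12 + 4
  12 = 3*4
so gcd(28, 16) = 4.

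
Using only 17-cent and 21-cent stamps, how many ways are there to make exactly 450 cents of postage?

Need nonnegative integers with 17j + 21k = 450.
gcd(17, 21) = 1, and 17·(5) + 21·(-4) = 1.
So (j₀, k₀) = (2250, -1800); general j = 2250 + 21t, k = -1800 - 17t.
j ≥ 0 ⇒ t ≥ -107; k ≥ 0 ⇒ t ≤ -106. That's 2 values of t.

2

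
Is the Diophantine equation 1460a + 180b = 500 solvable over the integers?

gcd(1460, 180):
  1460 = 8×180 + 20
  180 = 9×20
so gcd(1460, 180) = 20.
20 divides 500, so integer solutions exist.

yes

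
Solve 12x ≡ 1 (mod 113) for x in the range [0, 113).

66

gcd(113, 12):
  113 = 9·12 + 5
  12 = 2·5 + 2
  5 = 2·2 + 1
  2 = 2·1
so gcd(113, 12) = 1.
Back-substitute for Bézout coefficients:
  1 = 5 - 2·2
  ... = 12·(-47) + 113·(5)
So 12·-47 ≡ 1 (mod 113), and -47 mod 113 = 66.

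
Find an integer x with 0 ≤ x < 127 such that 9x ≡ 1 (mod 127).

113

gcd(127, 9) = 1.
By Bézout, 9*(-14) + 127*(1) = 1.
So 9*-14 ≡ 1 (mod 127), and -14 mod 127 = 113.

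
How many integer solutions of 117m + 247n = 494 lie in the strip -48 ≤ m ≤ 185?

gcd(247, 117) = 13  (247 = 2·117 + 13, 117 = 9·13).
Back-substituting, 117·(-2) + 247·(1) = 13.
Scale by 38: particular solution (-76, 38); reduce m mod 19: (0, 2).
General solution: m = 0 + 19t, n = 2 - 9t for integer t.
-48 ≤ 0 + 19t ≤ 185 gives t ∈ [-2, 9], which is 12 values.

12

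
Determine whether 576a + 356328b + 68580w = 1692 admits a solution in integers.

gcd(356328, 576) = 72  (356328 = 618×576 + 360, 576 = 1×360 + 216, 360 = 1×216 + 144, 216 = 1×144 + 72, 144 = 2×72).
gcd(72, 68580) = 36.
36 divides 1692, so integer solutions exist.

yes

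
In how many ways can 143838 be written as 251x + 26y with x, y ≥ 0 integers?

22

gcd(251, 26) = 1  (251 = 9·26 + 17, 26 = 1·17 + 9, 17 = 1·9 + 8, 9 = 1·8 + 1, 8 = 8·1).
Back-substituting, 251·(-3) + 26·(29) = 1.
Scale by 143838: one solution is (-431514, 4171302). Reduce x mod 26: (8, 5455).
General: x = 8 + 26t, y = 5455 - 251t.
x ≥ 0 ⇒ t ≥ 0; y ≥ 0 ⇒ t ≤ 21. So t ∈ [0, 21]: 22 solutions.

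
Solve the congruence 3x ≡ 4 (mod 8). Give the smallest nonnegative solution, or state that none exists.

4

gcd(8, 3):
  8 = 2*3 + 2
  3 = 1*2 + 1
  2 = 2*1
so gcd(8, 3) = 1.
1 divides 4, so solutions exist.
Back-substitute for Bézout coefficients:
  1 = 3 - 1*2
  ... = 3*(3) + 8*(-1)
So 3*(3) ≡ 1 (mod 8); multiply by 4: x ≡ 12 (mod 8).
Smallest nonnegative: x = 12 mod 8 = 4.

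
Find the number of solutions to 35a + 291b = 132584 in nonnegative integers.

gcd(291, 35):
  291 = 8·35 + 11
  35 = 3·11 + 2
  11 = 5·2 + 1
  2 = 2·1
so gcd(291, 35) = 1.
Back-substitute for Bézout coefficients:
  1 = 11 - 5·2
  ... = 35·(-133) + 291·(16)
Scale by 132584: one solution is (-17633672, 2121344). Reduce a mod 291: (55, 449).
General: a = 55 + 291t, b = 449 - 35t.
a ≥ 0 ⇒ t ≥ 0; b ≥ 0 ⇒ t ≤ 12. So t ∈ [0, 12]: 13 solutions.

13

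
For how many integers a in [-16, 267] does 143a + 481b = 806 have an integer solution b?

gcd(481, 143):
  481 = 3*143 + 52
  143 = 2*52 + 39
  52 = 1*39 + 13
  39 = 3*13
so gcd(481, 143) = 13.
Back-substitute for Bézout coefficients:
  13 = 52 - 1*39
  ... = 143*(-10) + 481*(3)
Scale by 62: particular solution (-620, 186); reduce a mod 37: (9, -1).
General solution: a = 9 + 37t, b = -1 - 11t for integer t.
-16 ≤ 9 + 37t ≤ 267 gives t ∈ [0, 6], which is 7 values.

7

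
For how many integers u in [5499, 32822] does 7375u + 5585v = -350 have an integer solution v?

gcd(7375, 5585):
  7375 = 1×5585 + 1790
  5585 = 3×1790 + 215
  1790 = 8×215 + 70
  215 = 3×70 + 5
  70 = 14×5
so gcd(7375, 5585) = 5.
Back-substitute for Bézout coefficients:
  5 = 215 - 3×70
  ... = 7375×(-78) + 5585×(103)
Scale by -70: particular solution (5460, -7210); reduce u mod 1117: (992, -1310).
General solution: u = 992 + 1117t, v = -1310 - 1475t for integer t.
5499 ≤ 992 + 1117t ≤ 32822 gives t ∈ [5, 28], which is 24 values.

24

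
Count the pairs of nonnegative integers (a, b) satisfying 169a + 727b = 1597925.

gcd(727, 169) = 1.
By Bézout, 169·(228) + 727·(-53) = 1.
One solution: (301, 2128).
General: a = 301 + 727t, b = 2128 - 169t.
a ≥ 0 ⇒ t ≥ 0; b ≥ 0 ⇒ t ≤ 12. So t ∈ [0, 12]: 13 solutions.

13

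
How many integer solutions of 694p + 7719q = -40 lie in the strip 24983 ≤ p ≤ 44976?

3

gcd(7719, 694) = 1.
By Bézout, 694×(-545) + 7719×(49) = 1.
Particular solution: (6362, -572).
General solution: p = 6362 + 7719t, q = -572 - 694t for integer t.
24983 ≤ 6362 + 7719t ≤ 44976 gives t ∈ [3, 5], which is 3 values.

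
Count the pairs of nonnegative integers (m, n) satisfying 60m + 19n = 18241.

16

gcd(60, 19) = 1  (60 = 3×19 + 3, 19 = 6×3 + 1, 3 = 3×1).
Back-substituting, 60×(-6) + 19×(19) = 1.
Scale by 18241: one solution is (-109446, 346579). Reduce m mod 19: (13, 919).
General: m = 13 + 19t, n = 919 - 60t.
m ≥ 0 ⇒ t ≥ 0; n ≥ 0 ⇒ t ≤ 15. So t ∈ [0, 15]: 16 solutions.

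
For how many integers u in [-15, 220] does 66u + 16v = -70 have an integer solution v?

29

gcd(66, 16) = 2.
By Bézout, 66·(1) + 16·(-4) = 2.
Particular solution: (5, -25).
General solution: u = 5 + 8t, v = -25 - 33t for integer t.
-15 ≤ 5 + 8t ≤ 220 gives t ∈ [-2, 26], which is 29 values.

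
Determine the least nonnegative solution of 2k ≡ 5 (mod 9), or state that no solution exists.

gcd(9, 2):
  9 = 4*2 + 1
  2 = 2*1
so gcd(9, 2) = 1.
1 divides 5, so solutions exist.
Back-substitute for Bézout coefficients:
  1 = 9 - 4*2
  ... = 2*(-4) + 9*(1)
So 2*(-4) ≡ 1 (mod 9); multiply by 5: k ≡ -20 (mod 9).
Smallest nonnegative: k = -20 mod 9 = 7.

7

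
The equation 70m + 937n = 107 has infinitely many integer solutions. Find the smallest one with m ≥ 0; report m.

gcd(937, 70):
  937 = 13×70 + 27
  70 = 2×27 + 16
  27 = 1×16 + 11
  16 = 1×11 + 5
  11 = 2×5 + 1
  5 = 5×1
so gcd(937, 70) = 1.
1 divides 107, so solutions exist.
Back-substitute for Bézout coefficients:
  1 = 11 - 2×5
  ... = 70×(-174) + 937×(13)
Scale by 107/1 = 107: (m₀, n₀) = (-18618, 1391).
General solution: m = -18618 + 937t, n = 1391 - 70t for integer t.
m ≥ 0: smallest is -18618 mod 937 = 122 (at t = 20), with n = -9.

122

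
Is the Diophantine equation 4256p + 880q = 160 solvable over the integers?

yes

gcd(4256, 880):
  4256 = 4×880 + 736
  880 = 1×736 + 144
  736 = 5×144 + 16
  144 = 9×16
so gcd(4256, 880) = 16.
16 divides 160, so integer solutions exist.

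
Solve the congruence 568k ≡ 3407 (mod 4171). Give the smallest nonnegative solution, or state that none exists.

gcd(4171, 568) = 1.
1 divides 3407, so solutions exist.
By Bézout, 568×(-492) + 4171×(67) = 1.
So 568×(-492) ≡ 1 (mod 4171); multiply by 3407: k ≡ -1676244 (mod 4171).
Smallest nonnegative: k = -1676244 mod 4171 = 498.

498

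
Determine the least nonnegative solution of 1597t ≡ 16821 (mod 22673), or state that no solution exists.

gcd(22673, 1597) = 1.
1 divides 16821, so solutions exist.
By Bézout, 1597×(3095) + 22673×(-218) = 1.
So 1597×(3095) ≡ 1 (mod 22673); multiply by 16821: t ≡ 52060995 (mod 22673).
Smallest nonnegative: t = 52060995 mod 22673 = 3787.

3787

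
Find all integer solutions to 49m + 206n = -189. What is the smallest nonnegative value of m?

gcd(206, 49):
  206 = 4·49 + 10
  49 = 4·10 + 9
  10 = 1·9 + 1
  9 = 9·1
so gcd(206, 49) = 1.
1 divides -189, so solutions exist.
Back-substitute for Bézout coefficients:
  1 = 10 - 1·9
  ... = 49·(-21) + 206·(5)
Scale by -189/1 = -189: (m₀, n₀) = (3969, -945).
General solution: m = 3969 + 206t, n = -945 - 49t for integer t.
m ≥ 0: smallest is 3969 mod 206 = 55 (at t = -19), with n = -14.

55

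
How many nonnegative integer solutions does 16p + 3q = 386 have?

gcd(16, 3):
  16 = 5×3 + 1
  3 = 3×1
so gcd(16, 3) = 1.
Back-substitute for Bézout coefficients:
  1 = 16 - 5×3
  ... = 16×(1) + 3×(-5)
Scale by 386: one solution is (386, -1930). Reduce p mod 3: (2, 118).
General: p = 2 + 3t, q = 118 - 16t.
p ≥ 0 ⇒ t ≥ 0; q ≥ 0 ⇒ t ≤ 7. So t ∈ [0, 7]: 8 solutions.

8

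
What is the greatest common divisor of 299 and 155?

1

gcd(299, 155) = 1  (299 = 1*155 + 144, 155 = 1*144 + 11, 144 = 13*11 + 1, 11 = 11*1).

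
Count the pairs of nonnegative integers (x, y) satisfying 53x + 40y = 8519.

gcd(53, 40) = 1.
By Bézout, 53·(-3) + 40·(4) = 1.
One solution: (3, 209).
General: x = 3 + 40t, y = 209 - 53t.
x ≥ 0 ⇒ t ≥ 0; y ≥ 0 ⇒ t ≤ 3. So t ∈ [0, 3]: 4 solutions.

4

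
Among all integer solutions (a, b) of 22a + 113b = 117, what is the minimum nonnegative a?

31

gcd(113, 22):
  113 = 5×22 + 3
  22 = 7×3 + 1
  3 = 3×1
so gcd(113, 22) = 1.
1 divides 117, so solutions exist.
Back-substitute for Bézout coefficients:
  1 = 22 - 7×3
  ... = 22×(36) + 113×(-7)
Scale by 117/1 = 117: (a₀, b₀) = (4212, -819).
General solution: a = 4212 + 113t, b = -819 - 22t for integer t.
a ≥ 0: smallest is 4212 mod 113 = 31 (at t = -37), with b = -5.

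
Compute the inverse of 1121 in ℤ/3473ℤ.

663

gcd(3473, 1121):
  3473 = 3·1121 + 110
  1121 = 10·110 + 21
  110 = 5·21 + 5
  21 = 4·5 + 1
  5 = 5·1
so gcd(3473, 1121) = 1.
Back-substitute for Bézout coefficients:
  1 = 21 - 4·5
  ... = 1121·(663) + 3473·(-214)
So 1121·663 ≡ 1 (mod 3473), and 663 mod 3473 = 663.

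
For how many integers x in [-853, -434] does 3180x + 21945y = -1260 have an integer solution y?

0

gcd(21945, 3180) = 15  (21945 = 6×3180 + 2865, 3180 = 1×2865 + 315, 2865 = 9×315 + 30, 315 = 10×30 + 15, 30 = 2×15).
Back-substituting, 3180×(697) + 21945×(-101) = 15.
Scale by -84: particular solution (-58548, 8484); reduce x mod 1463: (1435, -208).
General solution: x = 1435 + 1463t, y = -208 - 212t for integer t.
-853 ≤ 1435 + 1463t ≤ -434 gives t ∈ [-1, -2], which is 0 values.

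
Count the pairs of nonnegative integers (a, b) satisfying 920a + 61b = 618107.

11

gcd(920, 61):
  920 = 15·61 + 5
  61 = 12·5 + 1
  5 = 5·1
so gcd(920, 61) = 1.
Back-substitute for Bézout coefficients:
  1 = 61 - 12·5
  ... = 920·(-12) + 61·(181)
Scale by 618107: one solution is (-7417284, 111877367). Reduce a mod 61: (11, 9967).
General: a = 11 + 61t, b = 9967 - 920t.
a ≥ 0 ⇒ t ≥ 0; b ≥ 0 ⇒ t ≤ 10. So t ∈ [0, 10]: 11 solutions.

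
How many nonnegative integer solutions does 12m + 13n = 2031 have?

13

gcd(13, 12) = 1.
By Bézout, 12·(-1) + 13·(1) = 1.
One solution: (10, 147).
General: m = 10 + 13t, n = 147 - 12t.
m ≥ 0 ⇒ t ≥ 0; n ≥ 0 ⇒ t ≤ 12. So t ∈ [0, 12]: 13 solutions.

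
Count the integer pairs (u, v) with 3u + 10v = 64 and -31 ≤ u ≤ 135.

16

gcd(10, 3) = 1.
By Bézout, 3·(-3) + 10·(1) = 1.
Particular solution: (8, 4).
General solution: u = 8 + 10t, v = 4 - 3t for integer t.
-31 ≤ 8 + 10t ≤ 135 gives t ∈ [-3, 12], which is 16 values.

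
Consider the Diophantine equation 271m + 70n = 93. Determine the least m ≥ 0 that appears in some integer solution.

13

gcd(271, 70):
  271 = 3*70 + 61
  70 = 1*61 + 9
  61 = 6*9 + 7
  9 = 1*7 + 2
  7 = 3*2 + 1
  2 = 2*1
so gcd(271, 70) = 1.
1 divides 93, so solutions exist.
Back-substitute for Bézout coefficients:
  1 = 7 - 3*2
  ... = 271*(31) + 70*(-120)
Scale by 93/1 = 93: (m₀, n₀) = (2883, -11160).
General solution: m = 2883 + 70t, n = -11160 - 271t for integer t.
m ≥ 0: smallest is 2883 mod 70 = 13 (at t = -41), with n = -49.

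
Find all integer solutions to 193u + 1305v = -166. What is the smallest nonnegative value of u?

gcd(1305, 193) = 1.
1 divides -166, so solutions exist.
By Bézout, 193×(142) + 1305×(-21) = 1.
Scale by -166/1 = -166: (u₀, v₀) = (-23572, 3486).
General solution: u = -23572 + 1305t, v = 3486 - 193t for integer t.
u ≥ 0: smallest is -23572 mod 1305 = 1223 (at t = 19), with v = -181.

1223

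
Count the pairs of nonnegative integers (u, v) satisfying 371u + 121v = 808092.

18

gcd(371, 121):
  371 = 3*121 + 8
  121 = 15*8 + 1
  8 = 8*1
so gcd(371, 121) = 1.
Back-substitute for Bézout coefficients:
  1 = 121 - 15*8
  ... = 371*(-15) + 121*(46)
Scale by 808092: one solution is (-12121380, 37172232). Reduce u mod 121: (37, 6565).
General: u = 37 + 121t, v = 6565 - 371t.
u ≥ 0 ⇒ t ≥ 0; v ≥ 0 ⇒ t ≤ 17. So t ∈ [0, 17]: 18 solutions.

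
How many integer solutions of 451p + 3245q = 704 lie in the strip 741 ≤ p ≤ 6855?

21

gcd(3245, 451):
  3245 = 7*451 + 88
  451 = 5*88 + 11
  88 = 8*11
so gcd(3245, 451) = 11.
Back-substitute for Bézout coefficients:
  11 = 451 - 5*88
  ... = 451*(36) + 3245*(-5)
Scale by 64: particular solution (2304, -320); reduce p mod 295: (239, -33).
General solution: p = 239 + 295t, q = -33 - 41t for integer t.
741 ≤ 239 + 295t ≤ 6855 gives t ∈ [2, 22], which is 21 values.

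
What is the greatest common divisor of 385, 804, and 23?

1

gcd(804, 385):
  804 = 2*385 + 34
  385 = 11*34 + 11
  34 = 3*11 + 1
  11 = 11*1
so gcd(804, 385) = 1.
gcd(1, 23) = 1.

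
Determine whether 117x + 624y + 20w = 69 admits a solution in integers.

gcd(624, 117) = 39  (624 = 5×117 + 39, 117 = 3×39).
gcd(39, 20) = 1.
1 divides 69, so integer solutions exist.

yes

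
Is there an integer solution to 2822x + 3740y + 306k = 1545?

gcd(3740, 2822) = 34  (3740 = 1*2822 + 918, 2822 = 3*918 + 68, 918 = 13*68 + 34, 68 = 2*34).
gcd(34, 306) = 34.
34 does not divide 1545 (remainder 15), so no integer solutions.

no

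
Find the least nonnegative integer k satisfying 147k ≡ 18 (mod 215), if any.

44

gcd(215, 147) = 1.
1 divides 18, so solutions exist.
By Bézout, 147*(98) + 215*(-67) = 1.
So 147*(98) ≡ 1 (mod 215); multiply by 18: k ≡ 1764 (mod 215).
Smallest nonnegative: k = 1764 mod 215 = 44.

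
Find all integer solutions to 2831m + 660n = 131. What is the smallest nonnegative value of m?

gcd(2831, 660) = 1.
1 divides 131, so solutions exist.
By Bézout, 2831×(311) + 660×(-1334) = 1.
Scale by 131/1 = 131: (m₀, n₀) = (40741, -174754).
General solution: m = 40741 + 660t, n = -174754 - 2831t for integer t.
m ≥ 0: smallest is 40741 mod 660 = 481 (at t = -61), with n = -2063.

481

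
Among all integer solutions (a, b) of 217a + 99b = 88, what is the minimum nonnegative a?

gcd(217, 99) = 1  (217 = 2·99 + 19, 99 = 5·19 + 4, 19 = 4·4 + 3, 4 = 1·3 + 1, 3 = 3·1).
1 divides 88, so solutions exist.
Back-substituting, 217·(-26) + 99·(57) = 1.
Scale by 88/1 = 88: (a₀, b₀) = (-2288, 5016).
General solution: a = -2288 + 99t, b = 5016 - 217t for integer t.
a ≥ 0: smallest is -2288 mod 99 = 88 (at t = 24), with b = -192.

88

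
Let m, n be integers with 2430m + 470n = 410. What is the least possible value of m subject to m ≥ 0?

11

gcd(2430, 470) = 10.
10 divides 410, so solutions exist.
By Bézout, 2430·(6) + 470·(-31) = 10.
Scale by 410/10 = 41: (m₀, n₀) = (246, -1271).
General solution: m = 246 + 47t, n = -1271 - 243t for integer t.
m ≥ 0: smallest is 246 mod 47 = 11 (at t = -5), with n = -56.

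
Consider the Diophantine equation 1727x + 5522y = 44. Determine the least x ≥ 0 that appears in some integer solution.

32

gcd(5522, 1727) = 11.
11 divides 44, so solutions exist.
By Bézout, 1727*(-243) + 5522*(76) = 11.
Scale by 44/11 = 4: (x₀, y₀) = (-972, 304).
General solution: x = -972 + 502t, y = 304 - 157t for integer t.
x ≥ 0: smallest is -972 mod 502 = 32 (at t = 2), with y = -10.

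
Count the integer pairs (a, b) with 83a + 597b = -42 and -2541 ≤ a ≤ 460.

gcd(597, 83):
  597 = 7×83 + 16
  83 = 5×16 + 3
  16 = 5×3 + 1
  3 = 3×1
so gcd(597, 83) = 1.
Back-substitute for Bézout coefficients:
  1 = 16 - 5×3
  ... = 83×(-187) + 597×(26)
Scale by -42: particular solution (7854, -1092); reduce a mod 597: (93, -13).
General solution: a = 93 + 597t, b = -13 - 83t for integer t.
-2541 ≤ 93 + 597t ≤ 460 gives t ∈ [-4, 0], which is 5 values.

5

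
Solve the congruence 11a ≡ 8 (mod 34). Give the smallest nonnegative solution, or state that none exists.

10

gcd(34, 11) = 1.
1 divides 8, so solutions exist.
By Bézout, 11×(-3) + 34×(1) = 1.
So 11×(-3) ≡ 1 (mod 34); multiply by 8: a ≡ -24 (mod 34).
Smallest nonnegative: a = -24 mod 34 = 10.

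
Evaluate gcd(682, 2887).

1

gcd(2887, 682):
  2887 = 4·682 + 159
  682 = 4·159 + 46
  159 = 3·46 + 21
  46 = 2·21 + 4
  21 = 5·4 + 1
  4 = 4·1
so gcd(2887, 682) = 1.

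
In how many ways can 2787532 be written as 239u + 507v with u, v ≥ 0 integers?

gcd(507, 239) = 1  (507 = 2×239 + 29, 239 = 8×29 + 7, 29 = 4×7 + 1, 7 = 7×1).
Back-substituting, 239×(-70) + 507×(33) = 1.
Scale by 2787532: one solution is (-195127240, 91988556). Reduce u mod 507: (329, 5343).
General: u = 329 + 507t, v = 5343 - 239t.
u ≥ 0 ⇒ t ≥ 0; v ≥ 0 ⇒ t ≤ 22. So t ∈ [0, 22]: 23 solutions.

23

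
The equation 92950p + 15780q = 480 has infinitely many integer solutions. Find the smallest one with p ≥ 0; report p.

246

gcd(92950, 15780) = 10  (92950 = 5·15780 + 14050, 15780 = 1·14050 + 1730, 14050 = 8·1730 + 210, 1730 = 8·210 + 50, 210 = 4·50 + 10, 50 = 5·10).
10 divides 480, so solutions exist.
Back-substituting, 92950·(301) + 15780·(-1773) = 10.
Scale by 480/10 = 48: (p₀, q₀) = (14448, -85104).
General solution: p = 14448 + 1578t, q = -85104 - 9295t for integer t.
p ≥ 0: smallest is 14448 mod 1578 = 246 (at t = -9), with q = -1449.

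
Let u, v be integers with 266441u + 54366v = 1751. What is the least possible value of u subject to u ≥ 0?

gcd(266441, 54366) = 17  (266441 = 4·54366 + 48977, 54366 = 1·48977 + 5389, 48977 = 9·5389 + 476, 5389 = 11·476 + 153, 476 = 3·153 + 17, 153 = 9·17).
17 divides 1751, so solutions exist.
Back-substituting, 266441·(343) + 54366·(-1681) = 17.
Scale by 1751/17 = 103: (u₀, v₀) = (35329, -173143).
General solution: u = 35329 + 3198t, v = -173143 - 15673t for integer t.
u ≥ 0: smallest is 35329 mod 3198 = 151 (at t = -11), with v = -740.

151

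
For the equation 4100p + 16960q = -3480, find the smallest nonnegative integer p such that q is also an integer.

gcd(16960, 4100):
  16960 = 4·4100 + 560
  4100 = 7·560 + 180
  560 = 3·180 + 20
  180 = 9·20
so gcd(16960, 4100) = 20.
20 divides -3480, so solutions exist.
Back-substitute for Bézout coefficients:
  20 = 560 - 3·180
  ... = 4100·(-91) + 16960·(22)
Scale by -3480/20 = -174: (p₀, q₀) = (15834, -3828).
General solution: p = 15834 + 848t, q = -3828 - 205t for integer t.
p ≥ 0: smallest is 15834 mod 848 = 570 (at t = -18), with q = -138.

570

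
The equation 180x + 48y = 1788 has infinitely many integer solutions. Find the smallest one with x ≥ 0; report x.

gcd(180, 48):
  180 = 3*48 + 36
  48 = 1*36 + 12
  36 = 3*12
so gcd(180, 48) = 12.
12 divides 1788, so solutions exist.
Back-substitute for Bézout coefficients:
  12 = 48 - 1*36
  ... = 180*(-1) + 48*(4)
Scale by 1788/12 = 149: (x₀, y₀) = (-149, 596).
General solution: x = -149 + 4t, y = 596 - 15t for integer t.
x ≥ 0: smallest is -149 mod 4 = 3 (at t = 38), with y = 26.

3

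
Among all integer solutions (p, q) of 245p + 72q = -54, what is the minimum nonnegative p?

gcd(245, 72) = 1.
1 divides -54, so solutions exist.
By Bézout, 245×(5) + 72×(-17) = 1.
Scale by -54/1 = -54: (p₀, q₀) = (-270, 918).
General solution: p = -270 + 72t, q = 918 - 245t for integer t.
p ≥ 0: smallest is -270 mod 72 = 18 (at t = 4), with q = -62.

18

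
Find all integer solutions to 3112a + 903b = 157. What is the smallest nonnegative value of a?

gcd(3112, 903):
  3112 = 3*903 + 403
  903 = 2*403 + 97
  403 = 4*97 + 15
  97 = 6*15 + 7
  15 = 2*7 + 1
  7 = 7*1
so gcd(3112, 903) = 1.
1 divides 157, so solutions exist.
Back-substitute for Bézout coefficients:
  1 = 15 - 2*7
  ... = 3112*(121) + 903*(-417)
Scale by 157/1 = 157: (a₀, b₀) = (18997, -65469).
General solution: a = 18997 + 903t, b = -65469 - 3112t for integer t.
a ≥ 0: smallest is 18997 mod 903 = 34 (at t = -21), with b = -117.

34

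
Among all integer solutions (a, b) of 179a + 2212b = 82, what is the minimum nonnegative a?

gcd(2212, 179):
  2212 = 12·179 + 64
  179 = 2·64 + 51
  64 = 1·51 + 13
  51 = 3·13 + 12
  13 = 1·12 + 1
  12 = 12·1
so gcd(2212, 179) = 1.
1 divides 82, so solutions exist.
Back-substitute for Bézout coefficients:
  1 = 13 - 1·12
  ... = 179·(-173) + 2212·(14)
Scale by 82/1 = 82: (a₀, b₀) = (-14186, 1148).
General solution: a = -14186 + 2212t, b = 1148 - 179t for integer t.
a ≥ 0: smallest is -14186 mod 2212 = 1298 (at t = 7), with b = -105.

1298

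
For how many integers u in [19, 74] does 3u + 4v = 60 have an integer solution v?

gcd(4, 3):
  4 = 1×3 + 1
  3 = 3×1
so gcd(4, 3) = 1.
Back-substitute for Bézout coefficients:
  1 = 4 - 1×3
  ... = 3×(-1) + 4×(1)
Scale by 60: particular solution (-60, 60); reduce u mod 4: (0, 15).
General solution: u = 0 + 4t, v = 15 - 3t for integer t.
19 ≤ 0 + 4t ≤ 74 gives t ∈ [5, 18], which is 14 values.

14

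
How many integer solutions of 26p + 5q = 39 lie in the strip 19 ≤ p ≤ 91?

gcd(26, 5) = 1  (26 = 5·5 + 1, 5 = 5·1).
Back-substituting, 26·(1) + 5·(-5) = 1.
Scale by 39: particular solution (39, -195); reduce p mod 5: (4, -13).
General solution: p = 4 + 5t, q = -13 - 26t for integer t.
19 ≤ 4 + 5t ≤ 91 gives t ∈ [3, 17], which is 15 values.

15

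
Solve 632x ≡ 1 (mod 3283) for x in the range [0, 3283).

gcd(3283, 632):
  3283 = 5×632 + 123
  632 = 5×123 + 17
  123 = 7×17 + 4
  17 = 4×4 + 1
  4 = 4×1
so gcd(3283, 632) = 1.
Back-substitute for Bézout coefficients:
  1 = 17 - 4×4
  ... = 632×(774) + 3283×(-149)
So 632×774 ≡ 1 (mod 3283), and 774 mod 3283 = 774.

774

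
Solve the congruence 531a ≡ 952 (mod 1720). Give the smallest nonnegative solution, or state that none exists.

912

gcd(1720, 531) = 1  (1720 = 3×531 + 127, 531 = 4×127 + 23, 127 = 5×23 + 12, 23 = 1×12 + 11, 12 = 1×11 + 1, 11 = 11×1).
1 divides 952, so solutions exist.
Back-substituting, 531×(-149) + 1720×(46) = 1.
So 531×(-149) ≡ 1 (mod 1720); multiply by 952: a ≡ -141848 (mod 1720).
Smallest nonnegative: a = -141848 mod 1720 = 912.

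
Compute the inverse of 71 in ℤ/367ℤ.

336

gcd(367, 71) = 1.
By Bézout, 71×(-31) + 367×(6) = 1.
So 71×-31 ≡ 1 (mod 367), and -31 mod 367 = 336.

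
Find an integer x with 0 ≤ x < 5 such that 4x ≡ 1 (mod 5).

gcd(5, 4):
  5 = 1×4 + 1
  4 = 4×1
so gcd(5, 4) = 1.
Back-substitute for Bézout coefficients:
  1 = 5 - 1×4
  ... = 4×(-1) + 5×(1)
So 4×-1 ≡ 1 (mod 5), and -1 mod 5 = 4.

4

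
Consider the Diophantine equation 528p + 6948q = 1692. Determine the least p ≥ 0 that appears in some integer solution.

gcd(6948, 528) = 12.
12 divides 1692, so solutions exist.
By Bézout, 528×(-250) + 6948×(19) = 12.
Scale by 1692/12 = 141: (p₀, q₀) = (-35250, 2679).
General solution: p = -35250 + 579t, q = 2679 - 44t for integer t.
p ≥ 0: smallest is -35250 mod 579 = 69 (at t = 61), with q = -5.

69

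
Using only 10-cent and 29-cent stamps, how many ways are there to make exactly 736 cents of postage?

Need nonnegative integers with 10j + 29k = 736.
gcd(10, 29) = 1, and 10·(3) + 29·(-1) = 1.
So (j₀, k₀) = (2208, -736); general j = 2208 + 29t, k = -736 - 10t.
j ≥ 0 ⇒ t ≥ -76; k ≥ 0 ⇒ t ≤ -74. That's 3 values of t.

3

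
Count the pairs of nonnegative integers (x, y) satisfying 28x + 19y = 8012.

gcd(28, 19):
  28 = 1×19 + 9
  19 = 2×9 + 1
  9 = 9×1
so gcd(28, 19) = 1.
Back-substitute for Bézout coefficients:
  1 = 19 - 2×9
  ... = 28×(-2) + 19×(3)
Scale by 8012: one solution is (-16024, 24036). Reduce x mod 19: (12, 404).
General: x = 12 + 19t, y = 404 - 28t.
x ≥ 0 ⇒ t ≥ 0; y ≥ 0 ⇒ t ≤ 14. So t ∈ [0, 14]: 15 solutions.

15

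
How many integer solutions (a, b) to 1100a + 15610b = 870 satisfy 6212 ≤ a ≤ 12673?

gcd(15610, 1100) = 10  (15610 = 14×1100 + 210, 1100 = 5×210 + 50, 210 = 4×50 + 10, 50 = 5×10).
Back-substituting, 1100×(-298) + 15610×(21) = 10.
Scale by 87: particular solution (-25926, 1827); reduce a mod 1561: (611, -43).
General solution: a = 611 + 1561t, b = -43 - 110t for integer t.
6212 ≤ 611 + 1561t ≤ 12673 gives t ∈ [4, 7], which is 4 values.

4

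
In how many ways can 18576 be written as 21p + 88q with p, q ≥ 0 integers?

10

gcd(88, 21):
  88 = 4×21 + 4
  21 = 5×4 + 1
  4 = 4×1
so gcd(88, 21) = 1.
Back-substitute for Bézout coefficients:
  1 = 21 - 5×4
  ... = 21×(21) + 88×(-5)
Scale by 18576: one solution is (390096, -92880). Reduce p mod 88: (80, 192).
General: p = 80 + 88t, q = 192 - 21t.
p ≥ 0 ⇒ t ≥ 0; q ≥ 0 ⇒ t ≤ 9. So t ∈ [0, 9]: 10 solutions.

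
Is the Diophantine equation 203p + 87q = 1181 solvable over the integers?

gcd(203, 87) = 29  (203 = 2*87 + 29, 87 = 3*29).
29 does not divide 1181 (remainder 21), so no integer solutions.

no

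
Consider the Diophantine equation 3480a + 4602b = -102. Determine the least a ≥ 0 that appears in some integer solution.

279

gcd(4602, 3480) = 6.
6 divides -102, so solutions exist.
By Bézout, 3480·(-242) + 4602·(183) = 6.
Scale by -102/6 = -17: (a₀, b₀) = (4114, -3111).
General solution: a = 4114 + 767t, b = -3111 - 580t for integer t.
a ≥ 0: smallest is 4114 mod 767 = 279 (at t = -5), with b = -211.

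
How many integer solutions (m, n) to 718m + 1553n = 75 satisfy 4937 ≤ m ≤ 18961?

9

gcd(1553, 718) = 1  (1553 = 2·718 + 117, 718 = 6·117 + 16, 117 = 7·16 + 5, 16 = 3·5 + 1, 5 = 5·1).
Back-substituting, 718·(292) + 1553·(-135) = 1.
Scale by 75: particular solution (21900, -10125); reduce m mod 1553: (158, -73).
General solution: m = 158 + 1553t, n = -73 - 718t for integer t.
4937 ≤ 158 + 1553t ≤ 18961 gives t ∈ [4, 12], which is 9 values.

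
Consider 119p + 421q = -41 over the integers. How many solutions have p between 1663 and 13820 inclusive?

29

gcd(421, 119) = 1  (421 = 3*119 + 64, 119 = 1*64 + 55, 64 = 1*55 + 9, 55 = 6*9 + 1, 9 = 9*1).
Back-substituting, 119*(46) + 421*(-13) = 1.
Scale by -41: particular solution (-1886, 533); reduce p mod 421: (219, -62).
General solution: p = 219 + 421t, q = -62 - 119t for integer t.
1663 ≤ 219 + 421t ≤ 13820 gives t ∈ [4, 32], which is 29 values.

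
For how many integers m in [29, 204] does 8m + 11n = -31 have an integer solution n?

16

gcd(11, 8) = 1  (11 = 1·8 + 3, 8 = 2·3 + 2, 3 = 1·2 + 1, 2 = 2·1).
Back-substituting, 8·(-4) + 11·(3) = 1.
Scale by -31: particular solution (124, -93); reduce m mod 11: (3, -5).
General solution: m = 3 + 11t, n = -5 - 8t for integer t.
29 ≤ 3 + 11t ≤ 204 gives t ∈ [3, 18], which is 16 values.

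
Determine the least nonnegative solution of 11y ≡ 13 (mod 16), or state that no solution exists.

gcd(16, 11) = 1  (16 = 1·11 + 5, 11 = 2·5 + 1, 5 = 5·1).
1 divides 13, so solutions exist.
Back-substituting, 11·(3) + 16·(-2) = 1.
So 11·(3) ≡ 1 (mod 16); multiply by 13: y ≡ 39 (mod 16).
Smallest nonnegative: y = 39 mod 16 = 7.

7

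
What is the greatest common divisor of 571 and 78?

gcd(571, 78):
  571 = 7×78 + 25
  78 = 3×25 + 3
  25 = 8×3 + 1
  3 = 3×1
so gcd(571, 78) = 1.

1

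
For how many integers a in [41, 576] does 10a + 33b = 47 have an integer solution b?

17

gcd(33, 10) = 1  (33 = 3*10 + 3, 10 = 3*3 + 1, 3 = 3*1).
Back-substituting, 10*(10) + 33*(-3) = 1.
Scale by 47: particular solution (470, -141); reduce a mod 33: (8, -1).
General solution: a = 8 + 33t, b = -1 - 10t for integer t.
41 ≤ 8 + 33t ≤ 576 gives t ∈ [1, 17], which is 17 values.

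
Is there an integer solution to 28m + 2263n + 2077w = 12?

yes

gcd(2263, 28) = 1.
gcd(1, 2077) = 1.
1 divides 12, so integer solutions exist.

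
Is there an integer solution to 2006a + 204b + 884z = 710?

gcd(2006, 204) = 34.
gcd(34, 884) = 34.
34 does not divide 710 (remainder 30), so no integer solutions.

no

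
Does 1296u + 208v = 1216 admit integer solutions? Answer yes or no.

yes

gcd(1296, 208) = 16.
16 divides 1216, so integer solutions exist.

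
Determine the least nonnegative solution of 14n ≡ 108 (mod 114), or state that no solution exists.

gcd(114, 14):
  114 = 8·14 + 2
  14 = 7·2
so gcd(114, 14) = 2.
2 divides 108, so solutions exist.
Back-substitute for Bézout coefficients:
  2 = 114 - 8·14
  ... = 14·(-8) + 114·(1)
So 14·(-8) ≡ 2 (mod 114); multiply by 54: n ≡ -432 (mod 57).
Smallest nonnegative: n = -432 mod 57 = 24.

24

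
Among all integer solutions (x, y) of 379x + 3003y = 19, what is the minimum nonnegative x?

523

gcd(3003, 379):
  3003 = 7·379 + 350
  379 = 1·350 + 29
  350 = 12·29 + 2
  29 = 14·2 + 1
  2 = 2·1
so gcd(3003, 379) = 1.
1 divides 19, so solutions exist.
Back-substitute for Bézout coefficients:
  1 = 29 - 14·2
  ... = 379·(1450) + 3003·(-183)
Scale by 19/1 = 19: (x₀, y₀) = (27550, -3477).
General solution: x = 27550 + 3003t, y = -3477 - 379t for integer t.
x ≥ 0: smallest is 27550 mod 3003 = 523 (at t = -9), with y = -66.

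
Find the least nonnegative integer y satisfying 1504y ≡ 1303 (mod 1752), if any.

no solution

gcd(1752, 1504) = 8.
8 does not divide 1303, so the congruence has no solution.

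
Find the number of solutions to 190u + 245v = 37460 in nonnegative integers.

gcd(245, 190):
  245 = 1×190 + 55
  190 = 3×55 + 25
  55 = 2×25 + 5
  25 = 5×5
so gcd(245, 190) = 5.
Back-substitute for Bézout coefficients:
  5 = 55 - 2×25
  ... = 190×(-9) + 245×(7)
Scale by 7492: one solution is (-67428, 52444). Reduce u mod 49: (45, 118).
General: u = 45 + 49t, v = 118 - 38t.
u ≥ 0 ⇒ t ≥ 0; v ≥ 0 ⇒ t ≤ 3. So t ∈ [0, 3]: 4 solutions.

4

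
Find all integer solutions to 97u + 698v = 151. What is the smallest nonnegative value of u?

275

gcd(698, 97) = 1.
1 divides 151, so solutions exist.
By Bézout, 97·(-331) + 698·(46) = 1.
Scale by 151/1 = 151: (u₀, v₀) = (-49981, 6946).
General solution: u = -49981 + 698t, v = 6946 - 97t for integer t.
u ≥ 0: smallest is -49981 mod 698 = 275 (at t = 72), with v = -38.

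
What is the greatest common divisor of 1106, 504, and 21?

gcd(1106, 504) = 14  (1106 = 2*504 + 98, 504 = 5*98 + 14, 98 = 7*14).
gcd(14, 21) = 7.

7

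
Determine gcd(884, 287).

1

gcd(884, 287) = 1  (884 = 3*287 + 23, 287 = 12*23 + 11, 23 = 2*11 + 1, 11 = 11*1).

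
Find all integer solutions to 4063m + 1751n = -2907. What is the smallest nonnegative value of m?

51

gcd(4063, 1751) = 17.
17 divides -2907, so solutions exist.
By Bézout, 4063×(25) + 1751×(-58) = 17.
Scale by -2907/17 = -171: (m₀, n₀) = (-4275, 9918).
General solution: m = -4275 + 103t, n = 9918 - 239t for integer t.
m ≥ 0: smallest is -4275 mod 103 = 51 (at t = 42), with n = -120.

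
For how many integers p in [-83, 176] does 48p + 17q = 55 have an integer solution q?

15

gcd(48, 17) = 1.
By Bézout, 48×(-6) + 17×(17) = 1.
Particular solution: (10, -25).
General solution: p = 10 + 17t, q = -25 - 48t for integer t.
-83 ≤ 10 + 17t ≤ 176 gives t ∈ [-5, 9], which is 15 values.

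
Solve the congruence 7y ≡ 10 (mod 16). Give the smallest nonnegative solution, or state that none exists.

gcd(16, 7) = 1.
1 divides 10, so solutions exist.
By Bézout, 7×(7) + 16×(-3) = 1.
So 7×(7) ≡ 1 (mod 16); multiply by 10: y ≡ 70 (mod 16).
Smallest nonnegative: y = 70 mod 16 = 6.

6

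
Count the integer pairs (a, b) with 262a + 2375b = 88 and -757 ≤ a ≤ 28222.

13

gcd(2375, 262) = 1.
By Bézout, 262*(698) + 2375*(-77) = 1.
Particular solution: (2049, -226).
General solution: a = 2049 + 2375t, b = -226 - 262t for integer t.
-757 ≤ 2049 + 2375t ≤ 28222 gives t ∈ [-1, 11], which is 13 values.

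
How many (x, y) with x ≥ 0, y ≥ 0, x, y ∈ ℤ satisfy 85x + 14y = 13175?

12

gcd(85, 14):
  85 = 6×14 + 1
  14 = 14×1
so gcd(85, 14) = 1.
Back-substitute for Bézout coefficients:
  1 = 85 - 6×14
  ... = 85×(1) + 14×(-6)
Scale by 13175: one solution is (13175, -79050). Reduce x mod 14: (1, 935).
General: x = 1 + 14t, y = 935 - 85t.
x ≥ 0 ⇒ t ≥ 0; y ≥ 0 ⇒ t ≤ 11. So t ∈ [0, 11]: 12 solutions.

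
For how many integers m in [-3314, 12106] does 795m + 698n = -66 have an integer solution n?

23

gcd(795, 698) = 1  (795 = 1×698 + 97, 698 = 7×97 + 19, 97 = 5×19 + 2, 19 = 9×2 + 1, 2 = 2×1).
Back-substituting, 795×(-331) + 698×(377) = 1.
Scale by -66: particular solution (21846, -24882); reduce m mod 698: (208, -237).
General solution: m = 208 + 698t, n = -237 - 795t for integer t.
-3314 ≤ 208 + 698t ≤ 12106 gives t ∈ [-5, 17], which is 23 values.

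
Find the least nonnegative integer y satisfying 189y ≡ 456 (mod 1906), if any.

gcd(1906, 189) = 1.
1 divides 456, so solutions exist.
By Bézout, 189*(595) + 1906*(-59) = 1.
So 189*(595) ≡ 1 (mod 1906); multiply by 456: y ≡ 271320 (mod 1906).
Smallest nonnegative: y = 271320 mod 1906 = 668.

668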